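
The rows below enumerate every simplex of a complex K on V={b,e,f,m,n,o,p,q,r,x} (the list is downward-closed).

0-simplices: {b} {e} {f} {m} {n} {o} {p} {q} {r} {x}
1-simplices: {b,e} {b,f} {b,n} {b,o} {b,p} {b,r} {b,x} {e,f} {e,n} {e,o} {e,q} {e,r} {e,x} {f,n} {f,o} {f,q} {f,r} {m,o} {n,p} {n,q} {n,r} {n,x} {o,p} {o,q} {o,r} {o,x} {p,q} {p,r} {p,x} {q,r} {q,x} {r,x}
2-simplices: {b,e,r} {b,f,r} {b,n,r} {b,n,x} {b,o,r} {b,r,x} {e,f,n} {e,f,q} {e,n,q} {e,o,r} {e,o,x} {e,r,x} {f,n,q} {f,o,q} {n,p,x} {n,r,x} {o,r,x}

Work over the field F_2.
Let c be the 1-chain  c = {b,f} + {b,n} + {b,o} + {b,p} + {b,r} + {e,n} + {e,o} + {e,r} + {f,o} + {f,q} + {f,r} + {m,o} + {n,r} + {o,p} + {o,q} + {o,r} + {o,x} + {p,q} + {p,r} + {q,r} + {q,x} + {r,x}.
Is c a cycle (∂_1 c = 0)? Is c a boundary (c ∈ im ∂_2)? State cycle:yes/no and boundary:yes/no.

n_0=10 n_1=32 n_2=17  [Z2]
∂1: piv[be,bf,bn,bo,bp,br,bx,eq,mo] rk=9  ker:ef,en,eo,er,ex,fn,fo,fq,fr,np,nq,nr,nx,op,oq,or,ox,pq,pr,px,qr,qx,rx
∂2: piv[ber,bfr,bnr,bnx,bor,brx,efn,efq,enq,eor,eox,erx,foq,npx] rk=14  ker:fnq,nrx,orx
∂1c = {b} + {e} + {m} + {n} + {q} + {x}

cycle:no boundary:no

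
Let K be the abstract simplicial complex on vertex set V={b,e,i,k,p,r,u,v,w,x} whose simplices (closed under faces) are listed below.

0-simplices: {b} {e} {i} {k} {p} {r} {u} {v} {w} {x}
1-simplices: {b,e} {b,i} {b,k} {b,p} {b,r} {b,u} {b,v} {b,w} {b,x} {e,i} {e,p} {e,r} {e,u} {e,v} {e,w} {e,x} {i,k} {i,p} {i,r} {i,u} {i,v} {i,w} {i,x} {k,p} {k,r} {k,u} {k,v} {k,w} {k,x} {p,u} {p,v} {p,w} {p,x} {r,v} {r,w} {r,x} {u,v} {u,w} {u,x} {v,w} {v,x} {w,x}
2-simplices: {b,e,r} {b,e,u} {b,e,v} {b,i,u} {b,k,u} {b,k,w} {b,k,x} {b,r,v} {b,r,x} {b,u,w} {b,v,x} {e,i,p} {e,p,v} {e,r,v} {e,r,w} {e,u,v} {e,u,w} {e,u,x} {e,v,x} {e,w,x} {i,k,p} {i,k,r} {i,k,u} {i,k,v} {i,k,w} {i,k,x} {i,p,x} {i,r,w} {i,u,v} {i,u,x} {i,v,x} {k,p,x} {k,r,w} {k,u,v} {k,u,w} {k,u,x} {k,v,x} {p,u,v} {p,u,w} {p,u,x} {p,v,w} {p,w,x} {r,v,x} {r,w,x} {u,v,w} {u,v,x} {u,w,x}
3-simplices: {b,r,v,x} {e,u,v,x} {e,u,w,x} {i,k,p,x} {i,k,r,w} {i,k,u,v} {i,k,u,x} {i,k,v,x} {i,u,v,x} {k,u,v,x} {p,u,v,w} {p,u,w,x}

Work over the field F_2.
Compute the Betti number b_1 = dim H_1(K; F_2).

b_1=1

n_0=10 n_1=42 n_2=47 n_3=12  [Z2]
∂1: piv[be,bi,bk,bp,br,bu,bv,bw,bx] rk=9  ker:ei,ep,er,eu,ev,ew,ex,ik,ip,ir,iu,iv,iw,ix,kp,kr,ku,kv,kw,kx,pu,pv,pw,px,rv,rw,rx,uv,uw,ux,vw,vx,wx
∂2: piv[ber,beu,bev,biu,bku,bkw,bkx,brv,brx,buw,bvx,eip,epv,erw,euv,euw,eux,evx,ewx,ikp,ikr,iku,ikv,ikw,ikx,ipx,irw,iuv,puv,puw,pux,pvw] rk=32  ker:erv,iux,ivx,kpx,krw,kuv,kuw,kux,kvx,pwx,rvx,rwx,uvw,uvx,uwx
∂3: piv[brvx,euvx,euwx,ikpx,ikrw,ikuv,ikux,ikvx,iuvx,puvw,puwx] rk=11  ker:kuvx
b_1=(42−9)−32=1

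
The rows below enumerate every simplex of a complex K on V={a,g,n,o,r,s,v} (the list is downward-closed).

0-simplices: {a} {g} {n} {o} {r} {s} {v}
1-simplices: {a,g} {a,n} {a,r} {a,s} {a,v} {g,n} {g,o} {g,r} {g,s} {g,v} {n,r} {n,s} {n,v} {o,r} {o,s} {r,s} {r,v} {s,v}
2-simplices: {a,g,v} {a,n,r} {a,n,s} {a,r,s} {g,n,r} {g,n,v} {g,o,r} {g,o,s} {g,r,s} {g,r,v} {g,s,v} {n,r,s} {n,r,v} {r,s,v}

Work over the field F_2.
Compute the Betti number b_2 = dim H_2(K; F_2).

n_0=7 n_1=18 n_2=14  [Z2]
∂1: piv[ag,an,ar,as,av,go] rk=6  ker:gn,gr,gs,gv,nr,ns,nv,or,os,rs,rv,sv
∂2: piv[agv,anr,ans,ars,gnr,gnv,gor,gos,grs,grv,gsv] rk=11  ker:nrs,nrv,rsv
b_2=(14−11)−0=3

b_2=3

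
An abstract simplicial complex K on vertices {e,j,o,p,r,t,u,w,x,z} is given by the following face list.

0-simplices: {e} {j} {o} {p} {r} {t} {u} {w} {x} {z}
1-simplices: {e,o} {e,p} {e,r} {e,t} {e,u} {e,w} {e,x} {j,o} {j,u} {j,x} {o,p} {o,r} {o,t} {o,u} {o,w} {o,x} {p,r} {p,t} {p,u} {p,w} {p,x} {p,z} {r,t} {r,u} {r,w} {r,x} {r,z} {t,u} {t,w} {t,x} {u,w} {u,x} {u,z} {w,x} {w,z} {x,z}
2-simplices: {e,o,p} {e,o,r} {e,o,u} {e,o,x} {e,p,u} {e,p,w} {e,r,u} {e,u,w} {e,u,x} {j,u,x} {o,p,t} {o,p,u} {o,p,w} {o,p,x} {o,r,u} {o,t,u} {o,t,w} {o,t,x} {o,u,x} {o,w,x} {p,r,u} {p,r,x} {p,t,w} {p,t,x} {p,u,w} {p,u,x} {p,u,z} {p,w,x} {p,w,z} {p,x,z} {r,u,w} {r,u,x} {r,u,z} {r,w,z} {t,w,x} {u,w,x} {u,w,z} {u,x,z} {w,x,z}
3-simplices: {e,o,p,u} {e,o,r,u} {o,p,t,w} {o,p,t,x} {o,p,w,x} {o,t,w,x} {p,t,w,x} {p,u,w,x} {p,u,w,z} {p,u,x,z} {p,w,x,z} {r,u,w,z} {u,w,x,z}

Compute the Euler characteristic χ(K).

χ(K)=0

n_0=10 n_1=36 n_2=39 n_3=13
χ=+10−36+39−13=0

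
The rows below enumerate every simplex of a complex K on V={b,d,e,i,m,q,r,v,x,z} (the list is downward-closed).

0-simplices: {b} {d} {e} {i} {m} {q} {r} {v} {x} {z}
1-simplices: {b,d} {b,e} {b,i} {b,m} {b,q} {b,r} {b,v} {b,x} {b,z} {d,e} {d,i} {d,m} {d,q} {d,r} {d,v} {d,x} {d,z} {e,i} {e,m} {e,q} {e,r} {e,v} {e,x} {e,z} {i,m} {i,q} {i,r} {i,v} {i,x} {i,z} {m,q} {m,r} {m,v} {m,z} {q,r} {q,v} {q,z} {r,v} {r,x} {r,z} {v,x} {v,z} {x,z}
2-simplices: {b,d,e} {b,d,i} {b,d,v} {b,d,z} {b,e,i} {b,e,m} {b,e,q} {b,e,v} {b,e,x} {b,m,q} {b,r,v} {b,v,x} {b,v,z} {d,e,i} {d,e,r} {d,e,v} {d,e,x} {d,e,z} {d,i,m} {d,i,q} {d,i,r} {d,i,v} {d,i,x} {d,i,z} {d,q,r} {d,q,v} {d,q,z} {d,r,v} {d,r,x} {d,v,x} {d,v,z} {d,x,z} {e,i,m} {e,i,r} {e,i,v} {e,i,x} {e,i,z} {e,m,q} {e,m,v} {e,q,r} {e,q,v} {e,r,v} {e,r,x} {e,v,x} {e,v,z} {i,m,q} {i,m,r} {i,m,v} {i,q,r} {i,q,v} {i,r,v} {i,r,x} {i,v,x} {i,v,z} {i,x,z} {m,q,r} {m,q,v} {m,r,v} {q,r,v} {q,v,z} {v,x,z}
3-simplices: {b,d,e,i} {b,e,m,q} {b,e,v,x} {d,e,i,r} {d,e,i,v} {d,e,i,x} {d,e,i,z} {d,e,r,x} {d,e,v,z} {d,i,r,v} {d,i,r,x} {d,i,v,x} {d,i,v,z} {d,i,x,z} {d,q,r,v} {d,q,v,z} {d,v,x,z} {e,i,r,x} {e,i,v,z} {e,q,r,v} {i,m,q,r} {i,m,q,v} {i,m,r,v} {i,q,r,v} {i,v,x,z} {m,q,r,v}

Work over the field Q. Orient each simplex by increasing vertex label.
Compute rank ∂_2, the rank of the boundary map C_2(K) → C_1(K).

rank∂_2=32

n_0=10 n_1=43 n_2=61 n_3=26  [Q]
∂1: piv[bd,be,bi,bm,bq,br,bv,bx,bz] rk=9  ker:de,di,dm,dq,dr,dv,dx,dz,ei,em,eq,er,ev,ex,ez,im,iq,ir,iv,ix,iz,mq,mr,mv,mz,qr,qv,qz,rv,rx,rz,vx,vz,xz
∂2: piv[bde,bdi,bdv,bdz,bei,bem,beq,bev,bex,bmq,brv,bvx,bvz,der,dex,dez,dim,diq,dir,div,dix,diz,dqr,dqv,dqz,drv,drx,dxz,eim,emv,eqr,imr] rk=32  ker:dei,dev,dvx,dvz,eir,eiv,eix,eiz,emq,eqv,erv,erx,evx,evz,imq,imv,iqr,iqv,irv,irx,ivx,ivz,ixz,mqr,mqv,mrv,qrv,qvz,vxz
∂3: piv[bdei,bemq,bevx,deir,deiv,deix,deiz,derx,devz,dirv,dirx,divx,divz,dixz,dqrv,dqvz,dvxz,eqrv,imqr,imqv,imrv,iqrv] rk=22  ker:eirx,eivz,ivxz,mqrv
rk∂_2=32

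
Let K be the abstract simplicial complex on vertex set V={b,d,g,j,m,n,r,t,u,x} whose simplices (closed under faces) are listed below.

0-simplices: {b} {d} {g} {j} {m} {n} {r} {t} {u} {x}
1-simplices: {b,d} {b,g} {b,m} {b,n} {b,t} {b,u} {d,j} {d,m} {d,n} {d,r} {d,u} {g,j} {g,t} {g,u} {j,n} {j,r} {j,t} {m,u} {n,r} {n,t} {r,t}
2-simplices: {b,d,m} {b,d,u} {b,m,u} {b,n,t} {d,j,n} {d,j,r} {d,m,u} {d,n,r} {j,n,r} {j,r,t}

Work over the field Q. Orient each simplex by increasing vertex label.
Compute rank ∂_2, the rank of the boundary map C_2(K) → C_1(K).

n_0=10 n_1=21 n_2=10  [Q]
∂1: piv[bd,bg,bm,bn,bt,bu,dj,dr] rk=8  ker:dm,dn,du,gj,gt,gu,jn,jr,jt,mu,nr,nt,rt
∂2: piv[bdm,bdu,bmu,bnt,djn,djr,dnr,jrt] rk=8  ker:dmu,jnr
rk∂_2=8

rank∂_2=8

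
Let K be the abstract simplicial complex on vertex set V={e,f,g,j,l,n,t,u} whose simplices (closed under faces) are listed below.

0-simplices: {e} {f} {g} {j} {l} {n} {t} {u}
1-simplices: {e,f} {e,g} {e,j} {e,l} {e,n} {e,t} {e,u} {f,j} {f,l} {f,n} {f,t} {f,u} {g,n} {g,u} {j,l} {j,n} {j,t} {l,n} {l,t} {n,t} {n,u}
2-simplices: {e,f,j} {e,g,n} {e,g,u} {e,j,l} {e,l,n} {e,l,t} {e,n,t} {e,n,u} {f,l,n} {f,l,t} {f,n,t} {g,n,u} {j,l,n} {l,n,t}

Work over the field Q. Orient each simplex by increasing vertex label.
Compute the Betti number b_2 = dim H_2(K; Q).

b_2=3

n_0=8 n_1=21 n_2=14  [Q]
∂1: piv[ef,eg,ej,el,en,et,eu] rk=7  ker:fj,fl,fn,ft,fu,gn,gu,jl,jn,jt,ln,lt,nt,nu
∂2: piv[efj,egn,egu,ejl,eln,elt,ent,enu,fln,flt,jln] rk=11  ker:fnt,gnu,lnt
b_2=(14−11)−0=3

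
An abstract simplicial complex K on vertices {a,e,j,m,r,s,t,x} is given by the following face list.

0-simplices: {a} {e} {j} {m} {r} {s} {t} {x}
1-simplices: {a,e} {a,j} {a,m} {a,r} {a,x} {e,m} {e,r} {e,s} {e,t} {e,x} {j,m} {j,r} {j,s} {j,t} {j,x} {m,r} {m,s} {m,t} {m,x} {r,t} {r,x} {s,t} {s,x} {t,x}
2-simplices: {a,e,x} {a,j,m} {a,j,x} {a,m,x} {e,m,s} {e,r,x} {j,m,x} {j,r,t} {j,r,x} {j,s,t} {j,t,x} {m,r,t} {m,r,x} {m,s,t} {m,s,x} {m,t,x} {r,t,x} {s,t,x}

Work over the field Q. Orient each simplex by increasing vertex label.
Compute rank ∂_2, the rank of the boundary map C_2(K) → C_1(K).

n_0=8 n_1=24 n_2=18  [Q]
∂1: piv[ae,aj,am,ar,ax,es,et] rk=7  ker:em,er,ex,jm,jr,js,jt,jx,mr,ms,mt,mx,rt,rx,st,sx,tx
∂2: piv[aex,ajm,ajx,amx,ems,erx,jrt,jrx,jst,jtx,mrt,mrx,mst,msx] rk=14  ker:jmx,mtx,rtx,stx
rk∂_2=14

rank∂_2=14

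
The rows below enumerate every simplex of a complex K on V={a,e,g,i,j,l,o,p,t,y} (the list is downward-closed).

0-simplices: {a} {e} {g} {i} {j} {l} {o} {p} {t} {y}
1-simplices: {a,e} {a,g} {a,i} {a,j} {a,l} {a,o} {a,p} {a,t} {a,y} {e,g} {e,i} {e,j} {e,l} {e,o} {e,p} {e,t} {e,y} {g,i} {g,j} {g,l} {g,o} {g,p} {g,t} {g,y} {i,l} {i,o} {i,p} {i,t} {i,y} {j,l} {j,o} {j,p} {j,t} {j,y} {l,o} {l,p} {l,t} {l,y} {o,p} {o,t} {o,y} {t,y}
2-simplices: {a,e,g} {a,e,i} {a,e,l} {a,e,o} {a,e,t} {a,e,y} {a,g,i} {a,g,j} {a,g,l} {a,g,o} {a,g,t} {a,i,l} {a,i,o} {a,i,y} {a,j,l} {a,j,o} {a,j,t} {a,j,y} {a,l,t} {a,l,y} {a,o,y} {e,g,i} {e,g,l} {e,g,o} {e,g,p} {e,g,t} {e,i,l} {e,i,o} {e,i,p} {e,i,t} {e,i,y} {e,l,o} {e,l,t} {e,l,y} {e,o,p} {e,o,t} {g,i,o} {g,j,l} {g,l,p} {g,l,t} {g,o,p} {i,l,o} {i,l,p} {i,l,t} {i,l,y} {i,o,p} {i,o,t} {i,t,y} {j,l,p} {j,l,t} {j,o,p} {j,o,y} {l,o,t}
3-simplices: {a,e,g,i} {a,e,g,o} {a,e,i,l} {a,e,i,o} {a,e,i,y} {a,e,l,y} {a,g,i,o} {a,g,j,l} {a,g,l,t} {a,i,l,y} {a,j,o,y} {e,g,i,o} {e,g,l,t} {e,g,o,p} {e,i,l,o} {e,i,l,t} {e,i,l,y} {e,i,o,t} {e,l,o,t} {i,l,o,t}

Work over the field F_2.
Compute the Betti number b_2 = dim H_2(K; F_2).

n_0=10 n_1=42 n_2=53 n_3=20  [Z2]
∂1: piv[ae,ag,ai,aj,al,ao,ap,at,ay] rk=9  ker:eg,ei,ej,el,eo,ep,et,ey,gi,gj,gl,go,gp,gt,gy,il,io,ip,it,iy,jl,jo,jp,jt,jy,lo,lp,lt,ly,op,ot,oy,ty
∂2: piv[aeg,aei,ael,aeo,aet,aey,agi,agj,agl,ago,agt,ail,aio,aiy,ajl,ajo,ajt,ajy,alt,aly,aoy,egp,eip,eit,elo,eop,eot,glp,ity,jlp] rk=30  ker:egi,egl,ego,egt,eil,eio,eiy,elt,ely,gio,gjl,glt,gop,ilo,ilp,ilt,ily,iop,iot,jlt,jop,joy,lot
∂3: piv[aegi,aego,aeil,aeio,aeiy,aely,agio,agjl,aglt,aily,ajoy,eglt,egop,eilo,eilt,eiot,elot] rk=17  ker:egio,eily,ilot
b_2=(53−30)−17=6

b_2=6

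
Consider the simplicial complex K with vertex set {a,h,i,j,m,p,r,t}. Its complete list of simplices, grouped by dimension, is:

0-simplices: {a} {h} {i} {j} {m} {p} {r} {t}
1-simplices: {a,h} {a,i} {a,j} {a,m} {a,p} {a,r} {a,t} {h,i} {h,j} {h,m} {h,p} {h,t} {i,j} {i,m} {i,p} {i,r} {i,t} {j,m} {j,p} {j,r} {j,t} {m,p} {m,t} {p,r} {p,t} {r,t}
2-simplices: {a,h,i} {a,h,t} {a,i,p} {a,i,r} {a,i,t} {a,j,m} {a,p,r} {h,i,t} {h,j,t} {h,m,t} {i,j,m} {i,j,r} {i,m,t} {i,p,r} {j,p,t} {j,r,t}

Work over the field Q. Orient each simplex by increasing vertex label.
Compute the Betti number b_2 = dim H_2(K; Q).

b_2=2

n_0=8 n_1=26 n_2=16  [Q]
∂1: piv[ah,ai,aj,am,ap,ar,at] rk=7  ker:hi,hj,hm,hp,ht,ij,im,ip,ir,it,jm,jp,jr,jt,mp,mt,pr,pt,rt
∂2: piv[ahi,aht,aip,air,ait,ajm,apr,hjt,hmt,ijm,ijr,imt,jpt,jrt] rk=14  ker:hit,ipr
b_2=(16−14)−0=2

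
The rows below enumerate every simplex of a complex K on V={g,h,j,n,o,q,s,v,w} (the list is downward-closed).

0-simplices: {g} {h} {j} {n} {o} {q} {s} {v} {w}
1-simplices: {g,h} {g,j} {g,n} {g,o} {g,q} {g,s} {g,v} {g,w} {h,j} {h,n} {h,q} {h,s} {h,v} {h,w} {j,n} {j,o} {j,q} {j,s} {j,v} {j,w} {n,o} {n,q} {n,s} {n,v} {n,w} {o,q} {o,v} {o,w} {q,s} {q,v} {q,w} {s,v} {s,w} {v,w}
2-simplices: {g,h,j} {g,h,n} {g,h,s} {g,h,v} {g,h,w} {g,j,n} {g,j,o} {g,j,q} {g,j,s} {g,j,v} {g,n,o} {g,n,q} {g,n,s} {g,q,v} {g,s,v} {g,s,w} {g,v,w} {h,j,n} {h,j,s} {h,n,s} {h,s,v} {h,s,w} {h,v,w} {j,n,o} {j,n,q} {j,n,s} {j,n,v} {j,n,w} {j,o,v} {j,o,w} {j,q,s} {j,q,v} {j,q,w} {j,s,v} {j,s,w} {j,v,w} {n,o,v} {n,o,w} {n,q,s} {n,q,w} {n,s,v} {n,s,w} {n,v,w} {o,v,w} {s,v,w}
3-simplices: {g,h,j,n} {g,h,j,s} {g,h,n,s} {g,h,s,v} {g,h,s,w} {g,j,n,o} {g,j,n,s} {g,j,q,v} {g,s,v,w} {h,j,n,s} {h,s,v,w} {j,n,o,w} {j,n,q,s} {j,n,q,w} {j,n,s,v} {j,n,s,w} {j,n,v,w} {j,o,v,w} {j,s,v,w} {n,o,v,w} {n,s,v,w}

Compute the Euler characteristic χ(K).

χ(K)=-1

n_0=9 n_1=34 n_2=45 n_3=21
χ=+9−34+45−21=-1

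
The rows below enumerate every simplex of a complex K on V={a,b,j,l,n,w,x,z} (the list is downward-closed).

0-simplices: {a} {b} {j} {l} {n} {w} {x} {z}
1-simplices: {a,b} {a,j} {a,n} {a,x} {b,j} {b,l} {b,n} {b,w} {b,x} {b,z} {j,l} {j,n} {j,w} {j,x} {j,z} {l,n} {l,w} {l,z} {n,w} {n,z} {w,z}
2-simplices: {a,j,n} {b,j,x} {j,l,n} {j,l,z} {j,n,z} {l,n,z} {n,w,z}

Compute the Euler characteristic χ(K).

χ(K)=-6

n_0=8 n_1=21 n_2=7
χ=+8−21+7=-6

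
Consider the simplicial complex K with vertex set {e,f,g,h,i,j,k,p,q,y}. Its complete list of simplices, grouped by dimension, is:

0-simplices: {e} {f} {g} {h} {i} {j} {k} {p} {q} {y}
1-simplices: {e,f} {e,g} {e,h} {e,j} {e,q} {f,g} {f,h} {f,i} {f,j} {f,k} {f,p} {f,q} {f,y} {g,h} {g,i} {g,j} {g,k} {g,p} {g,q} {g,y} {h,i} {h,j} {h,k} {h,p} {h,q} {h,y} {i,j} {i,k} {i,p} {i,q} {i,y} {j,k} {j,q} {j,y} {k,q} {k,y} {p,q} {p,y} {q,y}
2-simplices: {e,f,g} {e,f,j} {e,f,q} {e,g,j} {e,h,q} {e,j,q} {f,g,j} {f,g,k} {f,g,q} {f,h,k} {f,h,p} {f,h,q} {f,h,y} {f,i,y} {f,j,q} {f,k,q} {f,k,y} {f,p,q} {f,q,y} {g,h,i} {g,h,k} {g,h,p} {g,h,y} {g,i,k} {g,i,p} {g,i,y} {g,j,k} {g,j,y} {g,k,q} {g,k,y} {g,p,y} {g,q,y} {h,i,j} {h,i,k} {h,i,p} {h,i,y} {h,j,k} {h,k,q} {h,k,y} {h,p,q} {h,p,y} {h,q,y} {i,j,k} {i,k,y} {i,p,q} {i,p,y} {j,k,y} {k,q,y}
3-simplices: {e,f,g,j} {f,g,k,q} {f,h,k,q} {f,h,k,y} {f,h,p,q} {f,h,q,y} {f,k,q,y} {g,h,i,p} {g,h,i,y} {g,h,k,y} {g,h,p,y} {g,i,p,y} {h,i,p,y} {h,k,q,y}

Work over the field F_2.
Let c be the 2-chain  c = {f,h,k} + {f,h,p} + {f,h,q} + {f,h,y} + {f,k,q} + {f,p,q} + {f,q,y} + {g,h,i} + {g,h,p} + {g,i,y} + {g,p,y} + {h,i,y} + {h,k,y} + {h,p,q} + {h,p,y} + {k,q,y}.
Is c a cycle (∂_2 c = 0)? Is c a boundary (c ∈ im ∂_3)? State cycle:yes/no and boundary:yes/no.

cycle:yes boundary:yes

n_0=10 n_1=39 n_2=48 n_3=14  [Z2]
∂1: piv[ef,eg,eh,ej,eq,fi,fk,fp,fy] rk=9  ker:fg,fh,fj,fq,gh,gi,gj,gk,gp,gq,gy,hi,hj,hk,hp,hq,hy,ij,ik,ip,iq,iy,jk,jq,jy,kq,ky,pq,py,qy
∂2: piv[efg,efj,efq,egj,ehq,ejq,fgk,fgq,fhk,fhp,fhq,fhy,fiy,fkq,fky,fpq,fqy,ghi,ghk,ghp,ghy,gik,gip,giy,gjk,gjy,gpy,hij,hjk,ipq] rk=30  ker:fgj,fjq,gkq,gky,gqy,hik,hip,hiy,hkq,hky,hpq,hpy,hqy,ijk,iky,ipy,jky,kqy
∂3: piv[efgj,fgkq,fhkq,fhky,fhpq,fhqy,fkqy,ghip,ghiy,ghky,ghpy,gipy] rk=12  ker:hipy,hkqy
∂2c = 0
c vs im∂3: reduces to 0 ⇒ boundary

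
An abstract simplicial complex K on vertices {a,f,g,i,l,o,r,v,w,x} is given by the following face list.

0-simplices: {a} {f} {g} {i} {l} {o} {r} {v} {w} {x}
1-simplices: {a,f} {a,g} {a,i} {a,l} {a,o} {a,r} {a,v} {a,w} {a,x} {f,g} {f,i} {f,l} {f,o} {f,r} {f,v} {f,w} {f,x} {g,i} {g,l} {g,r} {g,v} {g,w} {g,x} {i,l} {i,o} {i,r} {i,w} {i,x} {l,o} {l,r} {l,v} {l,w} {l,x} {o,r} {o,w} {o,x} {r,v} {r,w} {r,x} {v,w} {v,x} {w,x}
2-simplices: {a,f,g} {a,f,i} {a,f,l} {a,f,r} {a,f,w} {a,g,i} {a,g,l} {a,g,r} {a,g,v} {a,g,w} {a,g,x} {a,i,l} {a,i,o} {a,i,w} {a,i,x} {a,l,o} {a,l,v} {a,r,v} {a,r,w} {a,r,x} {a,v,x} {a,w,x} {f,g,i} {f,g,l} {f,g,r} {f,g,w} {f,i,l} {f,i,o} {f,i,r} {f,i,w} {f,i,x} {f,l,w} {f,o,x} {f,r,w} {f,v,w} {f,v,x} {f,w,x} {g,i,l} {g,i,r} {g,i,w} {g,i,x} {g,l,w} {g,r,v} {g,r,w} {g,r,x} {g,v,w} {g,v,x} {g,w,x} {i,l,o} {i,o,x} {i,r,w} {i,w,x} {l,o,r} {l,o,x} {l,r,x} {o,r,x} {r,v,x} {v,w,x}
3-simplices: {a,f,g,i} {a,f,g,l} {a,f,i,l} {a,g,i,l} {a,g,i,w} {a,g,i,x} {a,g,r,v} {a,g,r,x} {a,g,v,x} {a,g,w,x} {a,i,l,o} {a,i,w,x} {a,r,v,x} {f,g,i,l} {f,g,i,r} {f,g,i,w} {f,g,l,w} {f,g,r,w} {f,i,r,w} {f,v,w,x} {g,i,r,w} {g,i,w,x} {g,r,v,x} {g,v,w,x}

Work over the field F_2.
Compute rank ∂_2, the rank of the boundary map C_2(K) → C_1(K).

n_0=10 n_1=42 n_2=58 n_3=24  [Z2]
∂1: piv[af,ag,ai,al,ao,ar,av,aw,ax] rk=9  ker:fg,fi,fl,fo,fr,fv,fw,fx,gi,gl,gr,gv,gw,gx,il,io,ir,iw,ix,lo,lr,lv,lw,lx,or,ow,ox,rv,rw,rx,vw,vx,wx
∂2: piv[afg,afi,afl,afr,afw,agi,agl,agr,agv,agw,agx,ail,aio,aiw,aix,alo,alv,arv,arw,arx,avx,awx,fio,fir,fix,flw,fox,fvw,fvx,lor,lox,lrx] rk=32  ker:fgi,fgl,fgr,fgw,fil,fiw,frw,fwx,gil,gir,giw,gix,glw,grv,grw,grx,gvw,gvx,gwx,ilo,iox,irw,iwx,orx,rvx,vwx
∂3: piv[afgi,afgl,afil,agil,agiw,agix,agrv,agrx,agvx,agwx,ailo,aiwx,arvx,fgir,fgiw,fglw,fgrw,firw,fvwx,gvwx] rk=20  ker:fgil,girw,giwx,grvx
rk∂_2=32

rank∂_2=32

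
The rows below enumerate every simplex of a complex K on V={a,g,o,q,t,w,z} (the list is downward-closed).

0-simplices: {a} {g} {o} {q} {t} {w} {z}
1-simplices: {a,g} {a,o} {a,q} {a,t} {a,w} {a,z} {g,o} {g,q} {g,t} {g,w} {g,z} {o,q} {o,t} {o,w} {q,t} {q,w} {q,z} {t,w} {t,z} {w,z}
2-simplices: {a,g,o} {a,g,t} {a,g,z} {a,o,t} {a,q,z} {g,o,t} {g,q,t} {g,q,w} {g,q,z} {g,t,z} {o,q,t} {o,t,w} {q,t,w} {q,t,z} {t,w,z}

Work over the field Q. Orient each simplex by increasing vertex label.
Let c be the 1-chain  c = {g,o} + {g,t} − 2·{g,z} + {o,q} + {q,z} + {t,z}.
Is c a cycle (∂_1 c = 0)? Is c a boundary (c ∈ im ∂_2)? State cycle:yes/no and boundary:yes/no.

cycle:yes boundary:yes

n_0=7 n_1=20 n_2=15  [Q]
∂1: piv[ag,ao,aq,at,aw,az] rk=6  ker:go,gq,gt,gw,gz,oq,ot,ow,qt,qw,qz,tw,tz,wz
∂2: piv[ago,agt,agz,aot,aqz,gqt,gqw,gqz,gtz,oqt,otw,qtw,twz] rk=13  ker:got,qtz
∂1c = 0
c vs im∂2: reduces to 0 ⇒ boundary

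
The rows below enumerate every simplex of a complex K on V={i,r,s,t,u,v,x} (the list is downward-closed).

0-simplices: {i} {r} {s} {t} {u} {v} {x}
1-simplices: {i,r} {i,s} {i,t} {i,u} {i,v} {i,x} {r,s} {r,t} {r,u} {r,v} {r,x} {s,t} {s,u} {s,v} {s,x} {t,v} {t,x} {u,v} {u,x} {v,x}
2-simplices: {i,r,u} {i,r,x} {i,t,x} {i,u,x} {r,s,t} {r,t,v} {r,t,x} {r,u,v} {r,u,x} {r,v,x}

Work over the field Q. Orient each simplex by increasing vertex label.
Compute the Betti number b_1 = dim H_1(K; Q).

b_1=5

n_0=7 n_1=20 n_2=10  [Q]
∂1: piv[ir,is,it,iu,iv,ix] rk=6  ker:rs,rt,ru,rv,rx,st,su,sv,sx,tv,tx,uv,ux,vx
∂2: piv[iru,irx,itx,iux,rst,rtv,rtx,ruv,rvx] rk=9  ker:rux
b_1=(20−6)−9=5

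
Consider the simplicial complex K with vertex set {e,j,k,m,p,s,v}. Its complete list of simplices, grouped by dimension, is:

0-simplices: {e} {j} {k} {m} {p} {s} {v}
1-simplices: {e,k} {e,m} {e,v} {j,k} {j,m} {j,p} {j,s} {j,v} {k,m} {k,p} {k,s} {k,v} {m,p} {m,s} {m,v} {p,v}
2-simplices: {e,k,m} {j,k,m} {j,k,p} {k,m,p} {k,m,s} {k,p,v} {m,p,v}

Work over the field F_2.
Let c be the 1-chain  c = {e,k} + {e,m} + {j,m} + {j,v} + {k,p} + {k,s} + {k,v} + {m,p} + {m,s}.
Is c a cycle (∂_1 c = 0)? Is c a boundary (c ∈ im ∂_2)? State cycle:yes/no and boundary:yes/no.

n_0=7 n_1=16 n_2=7  [Z2]
∂1: piv[ek,em,ev,jk,jp,js] rk=6  ker:jm,jv,km,kp,ks,kv,mp,ms,mv,pv
∂2: piv[ekm,jkm,jkp,kmp,kms,kpv,mpv] rk=7
∂1c = 0
c vs im∂2: residual ≠ 0 ⇒ not boundary

cycle:yes boundary:no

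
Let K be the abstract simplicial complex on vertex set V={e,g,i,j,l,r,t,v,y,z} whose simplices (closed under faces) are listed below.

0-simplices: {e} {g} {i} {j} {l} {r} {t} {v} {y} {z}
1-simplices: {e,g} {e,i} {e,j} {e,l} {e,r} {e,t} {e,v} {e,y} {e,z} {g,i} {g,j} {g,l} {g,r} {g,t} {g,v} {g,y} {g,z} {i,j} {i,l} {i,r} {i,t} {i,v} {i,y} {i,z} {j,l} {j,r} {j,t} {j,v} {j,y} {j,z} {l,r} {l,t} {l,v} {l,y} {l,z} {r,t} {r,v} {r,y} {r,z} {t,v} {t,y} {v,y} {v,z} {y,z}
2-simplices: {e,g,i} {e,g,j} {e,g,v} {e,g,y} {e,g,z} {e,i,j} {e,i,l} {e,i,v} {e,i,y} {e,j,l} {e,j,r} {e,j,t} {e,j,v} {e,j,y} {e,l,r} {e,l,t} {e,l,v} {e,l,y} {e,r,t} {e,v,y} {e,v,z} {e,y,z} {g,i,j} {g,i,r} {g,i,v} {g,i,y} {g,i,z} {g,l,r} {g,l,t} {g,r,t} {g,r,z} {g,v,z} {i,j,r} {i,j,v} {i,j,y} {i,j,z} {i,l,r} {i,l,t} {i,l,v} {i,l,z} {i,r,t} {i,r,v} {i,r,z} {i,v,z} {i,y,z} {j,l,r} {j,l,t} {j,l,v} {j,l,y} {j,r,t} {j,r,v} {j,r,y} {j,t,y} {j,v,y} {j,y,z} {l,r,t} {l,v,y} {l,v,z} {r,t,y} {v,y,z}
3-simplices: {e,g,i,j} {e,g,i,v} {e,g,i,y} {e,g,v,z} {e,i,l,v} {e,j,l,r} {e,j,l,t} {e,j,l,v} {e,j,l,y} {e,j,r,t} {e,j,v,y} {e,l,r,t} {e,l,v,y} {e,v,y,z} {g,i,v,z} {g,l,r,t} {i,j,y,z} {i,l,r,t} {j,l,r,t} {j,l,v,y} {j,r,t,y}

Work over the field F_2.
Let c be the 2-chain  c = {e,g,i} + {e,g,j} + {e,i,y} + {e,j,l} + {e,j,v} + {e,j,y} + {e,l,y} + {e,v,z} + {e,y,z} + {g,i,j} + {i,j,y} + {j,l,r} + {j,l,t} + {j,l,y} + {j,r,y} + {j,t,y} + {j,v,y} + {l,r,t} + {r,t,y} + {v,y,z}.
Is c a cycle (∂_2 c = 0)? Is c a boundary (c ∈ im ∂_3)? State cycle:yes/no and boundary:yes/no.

cycle:yes boundary:no

n_0=10 n_1=44 n_2=60 n_3=21  [Z2]
∂1: piv[eg,ei,ej,el,er,et,ev,ey,ez] rk=9  ker:gi,gj,gl,gr,gt,gv,gy,gz,ij,il,ir,it,iv,iy,iz,jl,jr,jt,jv,jy,jz,lr,lt,lv,ly,lz,rt,rv,ry,rz,tv,ty,vy,vz,yz
∂2: piv[egi,egj,egv,egy,egz,eij,eil,eiv,eiy,ejl,ejr,ejt,ejv,ejy,elr,elt,elv,ely,ert,evy,evz,eyz,gir,giz,glr,glt,grz,ijr,ijz,ilt,ilz,irv,jry,jty] rk=34  ker:gij,giv,giy,grt,gvz,ijv,ijy,ilr,ilv,irt,irz,ivz,iyz,jlr,jlt,jlv,jly,jrt,jrv,jvy,jyz,lrt,lvy,lvz,rty,vyz
∂3: piv[egij,egiv,egiy,egvz,eilv,ejlr,ejlt,ejlv,ejly,ejrt,ejvy,elrt,elvy,evyz,givz,glrt,ijyz,ilrt,jrty] rk=19  ker:jlrt,jlvy
∂2c = 0
c vs im∂3: residual ≠ 0 ⇒ not boundary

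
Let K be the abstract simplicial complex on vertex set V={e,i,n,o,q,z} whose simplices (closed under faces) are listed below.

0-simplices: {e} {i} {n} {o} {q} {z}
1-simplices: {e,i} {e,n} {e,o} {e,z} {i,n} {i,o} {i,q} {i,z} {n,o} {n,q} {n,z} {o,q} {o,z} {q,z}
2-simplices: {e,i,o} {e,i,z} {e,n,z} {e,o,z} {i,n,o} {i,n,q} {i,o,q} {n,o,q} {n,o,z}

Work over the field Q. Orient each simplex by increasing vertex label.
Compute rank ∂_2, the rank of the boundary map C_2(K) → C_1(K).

n_0=6 n_1=14 n_2=9  [Q]
∂1: piv[ei,en,eo,ez,iq] rk=5  ker:in,io,iz,no,nq,nz,oq,oz,qz
∂2: piv[eio,eiz,enz,eoz,ino,inq,ioq,noz] rk=8  ker:noq
rk∂_2=8

rank∂_2=8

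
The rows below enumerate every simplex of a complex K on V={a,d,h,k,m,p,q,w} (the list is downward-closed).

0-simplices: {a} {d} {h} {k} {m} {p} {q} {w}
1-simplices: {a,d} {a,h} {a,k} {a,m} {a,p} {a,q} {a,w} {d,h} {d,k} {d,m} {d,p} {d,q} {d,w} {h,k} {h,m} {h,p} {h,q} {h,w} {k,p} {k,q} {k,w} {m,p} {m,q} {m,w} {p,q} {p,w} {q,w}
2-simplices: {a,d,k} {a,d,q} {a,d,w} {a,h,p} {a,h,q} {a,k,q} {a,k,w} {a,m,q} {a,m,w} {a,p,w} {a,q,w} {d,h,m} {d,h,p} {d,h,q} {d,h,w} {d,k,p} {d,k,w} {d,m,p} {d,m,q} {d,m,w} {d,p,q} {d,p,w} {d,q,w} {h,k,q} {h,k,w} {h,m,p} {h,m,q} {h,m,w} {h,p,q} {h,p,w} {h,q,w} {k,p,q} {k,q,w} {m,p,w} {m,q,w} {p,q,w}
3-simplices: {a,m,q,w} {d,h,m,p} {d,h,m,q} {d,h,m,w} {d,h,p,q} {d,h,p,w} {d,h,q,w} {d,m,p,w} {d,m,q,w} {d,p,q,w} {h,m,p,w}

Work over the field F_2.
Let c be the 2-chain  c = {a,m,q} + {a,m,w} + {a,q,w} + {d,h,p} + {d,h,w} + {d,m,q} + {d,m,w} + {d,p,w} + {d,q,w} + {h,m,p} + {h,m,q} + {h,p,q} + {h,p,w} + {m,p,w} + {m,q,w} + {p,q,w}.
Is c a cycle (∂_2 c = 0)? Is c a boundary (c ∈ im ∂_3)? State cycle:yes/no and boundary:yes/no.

cycle:yes boundary:yes

n_0=8 n_1=27 n_2=36 n_3=11  [Z2]
∂1: piv[ad,ah,ak,am,ap,aq,aw] rk=7  ker:dh,dk,dm,dp,dq,dw,hk,hm,hp,hq,hw,kp,kq,kw,mp,mq,mw,pq,pw,qw
∂2: piv[adk,adq,adw,ahp,ahq,akq,akw,amq,amw,apw,aqw,dhm,dhp,dhq,dhw,dkp,dmp,dmq,dpq,hkq] rk=20  ker:dkw,dmw,dpw,dqw,hkw,hmp,hmq,hmw,hpq,hpw,hqw,kpq,kqw,mpw,mqw,pqw
∂3: piv[amqw,dhmp,dhmq,dhmw,dhpq,dhpw,dhqw,dmpw,dmqw,dpqw] rk=10  ker:hmpw
∂2c = 0
c vs im∂3: reduces to 0 ⇒ boundary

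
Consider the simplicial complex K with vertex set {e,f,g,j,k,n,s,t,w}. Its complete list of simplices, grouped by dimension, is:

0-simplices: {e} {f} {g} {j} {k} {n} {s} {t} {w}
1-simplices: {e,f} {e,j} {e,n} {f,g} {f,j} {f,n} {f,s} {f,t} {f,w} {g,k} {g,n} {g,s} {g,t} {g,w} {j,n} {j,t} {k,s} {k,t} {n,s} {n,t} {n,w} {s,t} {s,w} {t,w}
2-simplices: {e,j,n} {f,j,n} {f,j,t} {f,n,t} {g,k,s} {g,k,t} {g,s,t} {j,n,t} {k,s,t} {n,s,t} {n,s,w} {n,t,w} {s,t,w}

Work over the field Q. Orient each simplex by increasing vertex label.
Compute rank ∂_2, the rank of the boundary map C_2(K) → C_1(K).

n_0=9 n_1=24 n_2=13  [Q]
∂1: piv[ef,ej,en,fg,fs,ft,fw,gk] rk=8  ker:fj,fn,gn,gs,gt,gw,jn,jt,ks,kt,ns,nt,nw,st,sw,tw
∂2: piv[ejn,fjn,fjt,fnt,gks,gkt,gst,nst,nsw,ntw] rk=10  ker:jnt,kst,stw
rk∂_2=10

rank∂_2=10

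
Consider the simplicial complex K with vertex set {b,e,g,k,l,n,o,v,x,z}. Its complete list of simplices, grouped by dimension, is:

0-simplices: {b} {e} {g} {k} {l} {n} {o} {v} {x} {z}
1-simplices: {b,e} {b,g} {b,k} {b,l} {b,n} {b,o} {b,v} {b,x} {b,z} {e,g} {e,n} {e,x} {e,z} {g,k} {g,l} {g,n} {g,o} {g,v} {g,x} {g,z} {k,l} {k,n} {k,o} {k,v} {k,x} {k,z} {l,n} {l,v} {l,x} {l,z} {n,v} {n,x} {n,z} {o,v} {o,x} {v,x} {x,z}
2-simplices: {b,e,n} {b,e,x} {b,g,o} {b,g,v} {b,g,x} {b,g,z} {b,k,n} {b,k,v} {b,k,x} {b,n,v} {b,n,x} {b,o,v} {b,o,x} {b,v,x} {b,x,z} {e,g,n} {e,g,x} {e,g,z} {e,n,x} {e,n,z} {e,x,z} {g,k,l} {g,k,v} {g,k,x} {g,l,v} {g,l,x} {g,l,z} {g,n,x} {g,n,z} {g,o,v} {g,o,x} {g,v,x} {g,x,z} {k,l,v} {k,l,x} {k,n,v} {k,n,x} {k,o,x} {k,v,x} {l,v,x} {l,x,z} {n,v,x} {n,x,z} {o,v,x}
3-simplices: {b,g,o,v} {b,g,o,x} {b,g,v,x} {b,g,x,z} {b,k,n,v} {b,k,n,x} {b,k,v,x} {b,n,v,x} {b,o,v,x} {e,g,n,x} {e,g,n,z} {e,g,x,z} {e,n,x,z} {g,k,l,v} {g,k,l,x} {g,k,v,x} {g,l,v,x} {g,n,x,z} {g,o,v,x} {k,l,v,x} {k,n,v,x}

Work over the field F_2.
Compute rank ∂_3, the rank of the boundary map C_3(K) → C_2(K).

rank∂_3=17

n_0=10 n_1=37 n_2=44 n_3=21  [Z2]
∂1: piv[be,bg,bk,bl,bn,bo,bv,bx,bz] rk=9  ker:eg,en,ex,ez,gk,gl,gn,go,gv,gx,gz,kl,kn,ko,kv,kx,kz,ln,lv,lx,lz,nv,nx,nz,ov,ox,vx,xz
∂2: piv[ben,bex,bgo,bgv,bgx,bgz,bkn,bkv,bkx,bnv,bnx,bov,box,bvx,bxz,egn,egx,egz,enz,gkl,gkv,glv,glx,glz,kox] rk=25  ker:enx,exz,gkx,gnx,gnz,gov,gox,gvx,gxz,klv,klx,knv,knx,kvx,lvx,lxz,nvx,nxz,ovx
∂3: piv[bgov,bgox,bgvx,bgxz,bknv,bknx,bkvx,bnvx,bovx,egnx,egnz,egxz,enxz,gklv,gklx,gkvx,glvx] rk=17  ker:gnxz,govx,klvx,knvx
rk∂_3=17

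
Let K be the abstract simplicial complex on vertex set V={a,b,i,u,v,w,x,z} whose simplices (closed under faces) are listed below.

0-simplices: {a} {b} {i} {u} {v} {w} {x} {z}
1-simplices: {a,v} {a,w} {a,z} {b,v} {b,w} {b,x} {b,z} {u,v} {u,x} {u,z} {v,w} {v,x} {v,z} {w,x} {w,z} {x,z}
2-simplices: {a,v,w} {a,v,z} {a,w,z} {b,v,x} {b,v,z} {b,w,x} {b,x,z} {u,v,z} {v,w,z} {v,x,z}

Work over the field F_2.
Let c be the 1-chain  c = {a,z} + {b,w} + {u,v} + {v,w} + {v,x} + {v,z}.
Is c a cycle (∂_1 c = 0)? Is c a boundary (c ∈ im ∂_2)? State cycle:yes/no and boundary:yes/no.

n_0=8 n_1=16 n_2=10  [Z2]
∂1: piv[av,aw,az,bv,bx,uv] rk=6  ker:bw,bz,ux,uz,vw,vx,vz,wx,wz,xz
∂2: piv[avw,avz,awz,bvx,bvz,bwx,bxz,uvz] rk=8  ker:vwz,vxz
∂1c = {a} + {b} + {u} + {x}

cycle:no boundary:no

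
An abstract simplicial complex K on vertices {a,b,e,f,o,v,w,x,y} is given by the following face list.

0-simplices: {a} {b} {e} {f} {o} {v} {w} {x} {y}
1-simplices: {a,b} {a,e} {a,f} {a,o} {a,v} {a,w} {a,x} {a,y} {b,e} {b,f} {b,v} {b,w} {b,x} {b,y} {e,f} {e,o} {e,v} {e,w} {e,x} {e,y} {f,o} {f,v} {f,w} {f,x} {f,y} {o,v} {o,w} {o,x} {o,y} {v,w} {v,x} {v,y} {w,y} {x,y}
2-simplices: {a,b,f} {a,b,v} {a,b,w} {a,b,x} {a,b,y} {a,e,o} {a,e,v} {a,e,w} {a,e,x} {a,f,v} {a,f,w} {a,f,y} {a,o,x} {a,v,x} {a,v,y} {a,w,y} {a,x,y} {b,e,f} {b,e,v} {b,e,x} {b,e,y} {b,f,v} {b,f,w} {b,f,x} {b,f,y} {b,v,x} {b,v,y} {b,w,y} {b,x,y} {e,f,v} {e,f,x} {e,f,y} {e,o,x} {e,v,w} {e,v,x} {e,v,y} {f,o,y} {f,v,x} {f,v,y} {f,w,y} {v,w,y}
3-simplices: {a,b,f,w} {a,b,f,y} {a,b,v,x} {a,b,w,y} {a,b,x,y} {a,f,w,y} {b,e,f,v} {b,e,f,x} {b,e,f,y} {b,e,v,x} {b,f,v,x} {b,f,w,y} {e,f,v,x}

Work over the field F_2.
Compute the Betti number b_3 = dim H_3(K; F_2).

b_3=2

n_0=9 n_1=34 n_2=41 n_3=13  [Z2]
∂1: piv[ab,ae,af,ao,av,aw,ax,ay] rk=8  ker:be,bf,bv,bw,bx,by,ef,eo,ev,ew,ex,ey,fo,fv,fw,fx,fy,ov,ow,ox,oy,vw,vx,vy,wy,xy
∂2: piv[abf,abv,abw,abx,aby,aeo,aev,aew,aex,afv,afw,afy,aox,avx,avy,awy,axy,bef,bev,bey,bfx,evw,foy] rk=23  ker:bex,bfv,bfw,bfy,bvx,bvy,bwy,bxy,efv,efx,efy,eox,evx,evy,fvx,fvy,fwy,vwy
∂3: piv[abfw,abfy,abvx,abwy,abxy,afwy,befv,befx,befy,bevx,bfvx] rk=11  ker:bfwy,efvx
b_3=(13−11)−0=2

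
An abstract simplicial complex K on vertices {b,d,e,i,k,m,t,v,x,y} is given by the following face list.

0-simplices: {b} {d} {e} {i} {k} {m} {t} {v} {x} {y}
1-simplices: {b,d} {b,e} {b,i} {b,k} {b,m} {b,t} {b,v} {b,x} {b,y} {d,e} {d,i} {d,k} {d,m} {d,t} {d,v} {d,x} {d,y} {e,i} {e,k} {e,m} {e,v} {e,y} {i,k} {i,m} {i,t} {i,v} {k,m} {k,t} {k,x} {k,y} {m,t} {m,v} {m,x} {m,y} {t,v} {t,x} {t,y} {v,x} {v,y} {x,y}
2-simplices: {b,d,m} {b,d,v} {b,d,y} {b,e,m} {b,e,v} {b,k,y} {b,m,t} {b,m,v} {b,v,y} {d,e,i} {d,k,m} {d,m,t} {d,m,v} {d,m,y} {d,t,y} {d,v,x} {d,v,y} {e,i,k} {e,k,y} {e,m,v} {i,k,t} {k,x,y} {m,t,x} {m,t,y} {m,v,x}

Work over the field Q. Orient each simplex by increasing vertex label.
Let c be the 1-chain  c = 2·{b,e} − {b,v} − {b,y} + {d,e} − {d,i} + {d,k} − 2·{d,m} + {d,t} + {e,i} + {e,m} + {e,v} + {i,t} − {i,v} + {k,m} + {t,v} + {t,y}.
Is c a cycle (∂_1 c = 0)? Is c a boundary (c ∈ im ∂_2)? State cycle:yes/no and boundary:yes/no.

cycle:yes boundary:no

n_0=10 n_1=40 n_2=25  [Q]
∂1: piv[bd,be,bi,bk,bm,bt,bv,bx,by] rk=9  ker:de,di,dk,dm,dt,dv,dx,dy,ei,ek,em,ev,ey,ik,im,it,iv,km,kt,kx,ky,mt,mv,mx,my,tv,tx,ty,vx,vy,xy
∂2: piv[bdm,bdv,bdy,bem,bev,bky,bmt,bmv,bvy,dei,dkm,dmt,dmy,dty,dvx,eik,eky,ikt,kxy,mtx,mvx] rk=21  ker:dmv,dvy,emv,mty
∂1c = 0
c vs im∂2: residual ≠ 0 ⇒ not boundary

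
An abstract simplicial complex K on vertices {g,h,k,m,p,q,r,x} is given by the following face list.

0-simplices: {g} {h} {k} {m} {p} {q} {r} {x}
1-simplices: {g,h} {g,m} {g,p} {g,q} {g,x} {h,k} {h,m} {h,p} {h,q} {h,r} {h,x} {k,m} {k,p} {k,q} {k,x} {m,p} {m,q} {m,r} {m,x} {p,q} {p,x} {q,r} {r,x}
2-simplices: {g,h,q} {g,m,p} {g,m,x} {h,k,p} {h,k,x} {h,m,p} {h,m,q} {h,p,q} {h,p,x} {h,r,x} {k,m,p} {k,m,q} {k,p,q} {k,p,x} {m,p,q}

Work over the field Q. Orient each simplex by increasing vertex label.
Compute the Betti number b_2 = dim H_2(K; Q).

b_2=3

n_0=8 n_1=23 n_2=15  [Q]
∂1: piv[gh,gm,gp,gq,gx,hk,hr] rk=7  ker:hm,hp,hq,hx,km,kp,kq,kx,mp,mq,mr,mx,pq,px,qr,rx
∂2: piv[ghq,gmp,gmx,hkp,hkx,hmp,hmq,hpq,hpx,hrx,kmp,kmq] rk=12  ker:kpq,kpx,mpq
b_2=(15−12)−0=3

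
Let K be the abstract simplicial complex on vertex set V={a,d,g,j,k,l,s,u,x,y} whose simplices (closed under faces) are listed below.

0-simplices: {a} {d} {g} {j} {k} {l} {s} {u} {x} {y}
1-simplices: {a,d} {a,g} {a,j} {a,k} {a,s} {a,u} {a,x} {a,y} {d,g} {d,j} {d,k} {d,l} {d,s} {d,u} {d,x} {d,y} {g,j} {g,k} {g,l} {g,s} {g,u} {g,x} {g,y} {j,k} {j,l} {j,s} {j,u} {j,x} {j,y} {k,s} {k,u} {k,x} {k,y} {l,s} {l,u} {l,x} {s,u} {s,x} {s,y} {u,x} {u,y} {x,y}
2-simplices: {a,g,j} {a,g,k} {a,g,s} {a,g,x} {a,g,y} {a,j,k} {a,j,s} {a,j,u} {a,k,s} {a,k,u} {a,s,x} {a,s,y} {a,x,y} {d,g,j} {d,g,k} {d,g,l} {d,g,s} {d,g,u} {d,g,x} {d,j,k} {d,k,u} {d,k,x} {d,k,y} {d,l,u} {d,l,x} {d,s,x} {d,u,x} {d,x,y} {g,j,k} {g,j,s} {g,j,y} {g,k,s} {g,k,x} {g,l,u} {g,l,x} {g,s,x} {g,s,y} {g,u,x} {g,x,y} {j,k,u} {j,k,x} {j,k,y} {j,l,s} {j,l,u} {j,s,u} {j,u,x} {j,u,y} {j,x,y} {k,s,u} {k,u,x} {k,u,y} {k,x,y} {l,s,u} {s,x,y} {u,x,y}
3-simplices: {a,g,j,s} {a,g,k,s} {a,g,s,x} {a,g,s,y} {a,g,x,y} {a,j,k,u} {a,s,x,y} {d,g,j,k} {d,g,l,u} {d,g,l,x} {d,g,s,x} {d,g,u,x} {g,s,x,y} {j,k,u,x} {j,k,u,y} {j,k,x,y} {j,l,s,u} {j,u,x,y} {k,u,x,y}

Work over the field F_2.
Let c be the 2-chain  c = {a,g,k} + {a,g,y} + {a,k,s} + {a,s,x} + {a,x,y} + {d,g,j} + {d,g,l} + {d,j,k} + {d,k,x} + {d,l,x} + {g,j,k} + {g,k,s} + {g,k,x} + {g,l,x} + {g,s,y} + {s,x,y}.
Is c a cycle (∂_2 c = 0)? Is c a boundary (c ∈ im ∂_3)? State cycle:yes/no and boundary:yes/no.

cycle:yes boundary:no

n_0=10 n_1=42 n_2=55 n_3=19  [Z2]
∂1: piv[ad,ag,aj,ak,as,au,ax,ay,dl] rk=9  ker:dg,dj,dk,ds,du,dx,dy,gj,gk,gl,gs,gu,gx,gy,jk,jl,js,ju,jx,jy,ks,ku,kx,ky,ls,lu,lx,su,sx,sy,ux,uy,xy
∂2: piv[agj,agk,ags,agx,agy,ajk,ajs,aju,aks,aku,asx,asy,axy,dgj,dgk,dgl,dgs,dgu,dgx,dku,dkx,dky,dlu,dlx,dux,dxy,gjy,jkx,jls,jlu,jsu,juy] rk=32  ker:djk,dsx,gjk,gjs,gks,gkx,glu,glx,gsx,gsy,gux,gxy,jku,jky,jux,jxy,ksu,kux,kuy,kxy,lsu,sxy,uxy
∂3: piv[agjs,agks,agsx,agsy,agxy,ajku,asxy,dgjk,dglu,dglx,dgsx,dgux,jkux,jkuy,jkxy,jlsu,juxy] rk=17  ker:gsxy,kuxy
∂2c = 0
c vs im∂3: residual ≠ 0 ⇒ not boundary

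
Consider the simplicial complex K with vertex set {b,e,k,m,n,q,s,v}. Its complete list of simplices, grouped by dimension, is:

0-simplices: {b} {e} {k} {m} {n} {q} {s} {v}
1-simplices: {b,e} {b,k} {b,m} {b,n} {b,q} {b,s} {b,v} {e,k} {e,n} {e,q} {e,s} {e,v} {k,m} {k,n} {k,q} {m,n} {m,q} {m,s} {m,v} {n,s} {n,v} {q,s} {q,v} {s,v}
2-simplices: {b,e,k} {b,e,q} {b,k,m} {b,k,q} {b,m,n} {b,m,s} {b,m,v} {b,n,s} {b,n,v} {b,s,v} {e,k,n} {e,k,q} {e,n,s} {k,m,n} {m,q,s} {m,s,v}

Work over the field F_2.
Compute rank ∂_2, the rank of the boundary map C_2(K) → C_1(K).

rank∂_2=14

n_0=8 n_1=24 n_2=16  [Z2]
∂1: piv[be,bk,bm,bn,bq,bs,bv] rk=7  ker:ek,en,eq,es,ev,km,kn,kq,mn,mq,ms,mv,ns,nv,qs,qv,sv
∂2: piv[bek,beq,bkm,bkq,bmn,bms,bmv,bns,bnv,bsv,ekn,ens,kmn,mqs] rk=14  ker:ekq,msv
rk∂_2=14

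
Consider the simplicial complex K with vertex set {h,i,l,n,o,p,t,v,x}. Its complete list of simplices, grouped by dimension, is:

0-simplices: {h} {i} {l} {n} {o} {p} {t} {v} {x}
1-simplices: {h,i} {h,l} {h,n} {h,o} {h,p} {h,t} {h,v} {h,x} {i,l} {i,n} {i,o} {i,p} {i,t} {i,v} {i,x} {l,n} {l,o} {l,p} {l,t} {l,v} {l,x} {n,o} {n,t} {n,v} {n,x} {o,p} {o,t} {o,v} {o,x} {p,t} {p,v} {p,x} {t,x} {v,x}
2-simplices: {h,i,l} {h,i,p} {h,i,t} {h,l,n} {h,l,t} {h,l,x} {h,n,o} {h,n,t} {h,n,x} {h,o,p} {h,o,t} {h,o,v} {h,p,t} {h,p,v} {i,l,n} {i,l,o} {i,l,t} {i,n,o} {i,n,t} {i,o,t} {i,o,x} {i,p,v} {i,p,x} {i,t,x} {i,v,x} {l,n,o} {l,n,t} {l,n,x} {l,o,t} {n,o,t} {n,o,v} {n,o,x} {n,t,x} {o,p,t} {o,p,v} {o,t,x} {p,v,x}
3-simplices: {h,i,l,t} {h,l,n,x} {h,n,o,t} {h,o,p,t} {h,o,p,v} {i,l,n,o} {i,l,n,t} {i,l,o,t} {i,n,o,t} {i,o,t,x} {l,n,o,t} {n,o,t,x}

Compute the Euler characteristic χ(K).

n_0=9 n_1=34 n_2=37 n_3=12
χ=+9−34+37−12=0

χ(K)=0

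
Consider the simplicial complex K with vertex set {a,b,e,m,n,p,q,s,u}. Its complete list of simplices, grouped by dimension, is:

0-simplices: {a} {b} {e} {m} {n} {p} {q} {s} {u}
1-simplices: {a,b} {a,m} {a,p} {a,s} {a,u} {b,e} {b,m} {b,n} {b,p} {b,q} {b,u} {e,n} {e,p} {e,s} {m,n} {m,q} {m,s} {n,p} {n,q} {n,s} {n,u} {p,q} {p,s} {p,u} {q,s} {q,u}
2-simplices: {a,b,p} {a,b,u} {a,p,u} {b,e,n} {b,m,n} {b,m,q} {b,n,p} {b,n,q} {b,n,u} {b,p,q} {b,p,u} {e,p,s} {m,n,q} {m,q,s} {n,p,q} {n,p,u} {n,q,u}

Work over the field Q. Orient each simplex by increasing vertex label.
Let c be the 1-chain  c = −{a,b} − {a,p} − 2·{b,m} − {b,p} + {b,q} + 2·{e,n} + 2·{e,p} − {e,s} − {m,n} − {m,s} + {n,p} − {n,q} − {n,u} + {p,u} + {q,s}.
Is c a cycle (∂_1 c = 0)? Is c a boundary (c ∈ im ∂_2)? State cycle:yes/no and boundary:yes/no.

n_0=9 n_1=26 n_2=17  [Q]
∂1: piv[ab,am,ap,as,au,be,bn,bq] rk=8  ker:bm,bp,bu,en,ep,es,mn,mq,ms,np,nq,ns,nu,pq,ps,pu,qs,qu
∂2: piv[abp,abu,apu,ben,bmn,bmq,bnp,bnq,bnu,bpq,eps,mqs,nqu] rk=13  ker:bpu,mnq,npq,npu
∂1c = 2·{a} + {b} − 3·{e} + 2·{n} − {q} − {s}

cycle:no boundary:no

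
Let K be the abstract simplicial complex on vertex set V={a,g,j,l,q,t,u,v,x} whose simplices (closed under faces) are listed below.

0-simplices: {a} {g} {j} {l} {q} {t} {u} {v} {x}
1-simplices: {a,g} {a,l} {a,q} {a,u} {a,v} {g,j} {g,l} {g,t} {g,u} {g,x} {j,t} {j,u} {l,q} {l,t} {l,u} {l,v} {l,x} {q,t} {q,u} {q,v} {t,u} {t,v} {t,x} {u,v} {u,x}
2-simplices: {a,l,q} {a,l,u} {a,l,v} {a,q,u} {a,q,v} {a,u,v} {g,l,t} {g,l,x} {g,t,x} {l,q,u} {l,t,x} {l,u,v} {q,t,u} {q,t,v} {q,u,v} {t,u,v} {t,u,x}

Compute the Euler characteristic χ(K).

χ(K)=1

n_0=9 n_1=25 n_2=17
χ=+9−25+17=1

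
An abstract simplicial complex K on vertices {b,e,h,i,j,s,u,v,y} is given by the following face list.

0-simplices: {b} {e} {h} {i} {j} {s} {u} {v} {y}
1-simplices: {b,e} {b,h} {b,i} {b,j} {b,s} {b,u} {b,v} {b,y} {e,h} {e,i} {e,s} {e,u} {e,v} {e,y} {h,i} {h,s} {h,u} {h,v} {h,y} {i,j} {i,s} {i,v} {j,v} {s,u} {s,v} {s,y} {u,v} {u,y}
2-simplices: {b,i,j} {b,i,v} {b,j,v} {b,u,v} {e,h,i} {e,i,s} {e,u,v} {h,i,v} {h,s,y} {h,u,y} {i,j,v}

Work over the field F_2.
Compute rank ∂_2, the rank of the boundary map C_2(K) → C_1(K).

rank∂_2=10

n_0=9 n_1=28 n_2=11  [Z2]
∂1: piv[be,bh,bi,bj,bs,bu,bv,by] rk=8  ker:eh,ei,es,eu,ev,ey,hi,hs,hu,hv,hy,ij,is,iv,jv,su,sv,sy,uv,uy
∂2: piv[bij,biv,bjv,buv,ehi,eis,euv,hiv,hsy,huy] rk=10  ker:ijv
rk∂_2=10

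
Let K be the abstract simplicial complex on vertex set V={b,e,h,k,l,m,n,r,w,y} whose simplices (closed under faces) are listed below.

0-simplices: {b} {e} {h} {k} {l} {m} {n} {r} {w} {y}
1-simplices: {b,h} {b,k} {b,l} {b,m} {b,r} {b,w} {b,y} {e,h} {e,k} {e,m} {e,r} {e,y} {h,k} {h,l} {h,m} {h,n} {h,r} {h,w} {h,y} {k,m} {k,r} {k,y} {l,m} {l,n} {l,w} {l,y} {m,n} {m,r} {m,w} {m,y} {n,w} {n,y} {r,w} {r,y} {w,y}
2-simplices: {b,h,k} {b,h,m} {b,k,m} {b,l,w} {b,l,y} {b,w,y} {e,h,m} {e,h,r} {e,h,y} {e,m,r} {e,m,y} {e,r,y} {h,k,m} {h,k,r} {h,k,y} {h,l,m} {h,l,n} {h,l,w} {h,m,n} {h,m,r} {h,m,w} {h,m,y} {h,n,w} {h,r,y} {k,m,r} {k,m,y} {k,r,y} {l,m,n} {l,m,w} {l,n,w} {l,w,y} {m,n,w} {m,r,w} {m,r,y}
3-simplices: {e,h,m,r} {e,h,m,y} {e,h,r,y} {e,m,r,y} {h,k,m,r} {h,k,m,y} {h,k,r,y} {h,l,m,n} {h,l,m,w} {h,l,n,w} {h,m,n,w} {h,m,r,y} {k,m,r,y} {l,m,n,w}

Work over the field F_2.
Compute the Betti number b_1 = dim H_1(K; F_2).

b_1=5

n_0=10 n_1=35 n_2=34 n_3=14  [Z2]
∂1: piv[bh,bk,bl,bm,br,bw,by,eh,hn] rk=9  ker:ek,em,er,ey,hk,hl,hm,hr,hw,hy,km,kr,ky,lm,ln,lw,ly,mn,mr,mw,my,nw,ny,rw,ry,wy
∂2: piv[bhk,bhm,bkm,blw,bly,bwy,ehm,ehr,ehy,emr,emy,ery,hkr,hky,hlm,hln,hlw,hmn,hmw,hnw,mrw] rk=21  ker:hkm,hmr,hmy,hry,kmr,kmy,kry,lmn,lmw,lnw,lwy,mnw,mry
∂3: piv[ehmr,ehmy,ehry,emry,hkmr,hkmy,hkry,hlmn,hlmw,hlnw,hmnw] rk=11  ker:hmry,kmry,lmnw
b_1=(35−9)−21=5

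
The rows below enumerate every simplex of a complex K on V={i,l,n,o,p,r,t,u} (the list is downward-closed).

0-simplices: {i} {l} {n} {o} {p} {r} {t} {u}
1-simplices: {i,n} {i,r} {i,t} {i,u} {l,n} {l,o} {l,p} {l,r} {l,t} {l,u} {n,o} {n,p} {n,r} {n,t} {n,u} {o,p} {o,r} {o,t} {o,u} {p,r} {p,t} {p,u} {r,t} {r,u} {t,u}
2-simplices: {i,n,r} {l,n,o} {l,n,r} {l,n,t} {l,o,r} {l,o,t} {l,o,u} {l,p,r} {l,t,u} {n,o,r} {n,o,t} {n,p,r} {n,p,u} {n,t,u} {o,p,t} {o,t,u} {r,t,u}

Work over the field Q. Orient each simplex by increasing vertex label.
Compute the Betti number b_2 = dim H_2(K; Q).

b_2=3

n_0=8 n_1=25 n_2=17  [Q]
∂1: piv[in,ir,it,iu,ln,lo,lp] rk=7  ker:lr,lt,lu,no,np,nr,nt,nu,op,or,ot,ou,pr,pt,pu,rt,ru,tu
∂2: piv[inr,lno,lnr,lnt,lor,lot,lou,lpr,ltu,npr,npu,ntu,opt,rtu] rk=14  ker:nor,not,otu
b_2=(17−14)−0=3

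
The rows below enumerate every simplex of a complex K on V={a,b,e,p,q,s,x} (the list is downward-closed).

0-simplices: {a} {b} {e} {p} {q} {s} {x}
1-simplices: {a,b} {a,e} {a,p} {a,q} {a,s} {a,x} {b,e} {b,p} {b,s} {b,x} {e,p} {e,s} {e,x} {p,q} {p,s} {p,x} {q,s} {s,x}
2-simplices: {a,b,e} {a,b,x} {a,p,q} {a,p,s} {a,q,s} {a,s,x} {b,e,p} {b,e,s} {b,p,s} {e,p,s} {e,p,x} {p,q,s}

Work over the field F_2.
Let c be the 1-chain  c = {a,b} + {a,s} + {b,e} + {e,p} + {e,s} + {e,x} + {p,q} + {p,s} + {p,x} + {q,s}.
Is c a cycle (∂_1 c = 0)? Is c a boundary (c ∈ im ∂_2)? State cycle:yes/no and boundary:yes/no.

n_0=7 n_1=18 n_2=12  [Z2]
∂1: piv[ab,ae,ap,aq,as,ax] rk=6  ker:be,bp,bs,bx,ep,es,ex,pq,ps,px,qs,sx
∂2: piv[abe,abx,apq,aps,aqs,asx,bep,bes,bps,epx] rk=10  ker:eps,pqs
∂1c = 0
c vs im∂2: residual ≠ 0 ⇒ not boundary

cycle:yes boundary:no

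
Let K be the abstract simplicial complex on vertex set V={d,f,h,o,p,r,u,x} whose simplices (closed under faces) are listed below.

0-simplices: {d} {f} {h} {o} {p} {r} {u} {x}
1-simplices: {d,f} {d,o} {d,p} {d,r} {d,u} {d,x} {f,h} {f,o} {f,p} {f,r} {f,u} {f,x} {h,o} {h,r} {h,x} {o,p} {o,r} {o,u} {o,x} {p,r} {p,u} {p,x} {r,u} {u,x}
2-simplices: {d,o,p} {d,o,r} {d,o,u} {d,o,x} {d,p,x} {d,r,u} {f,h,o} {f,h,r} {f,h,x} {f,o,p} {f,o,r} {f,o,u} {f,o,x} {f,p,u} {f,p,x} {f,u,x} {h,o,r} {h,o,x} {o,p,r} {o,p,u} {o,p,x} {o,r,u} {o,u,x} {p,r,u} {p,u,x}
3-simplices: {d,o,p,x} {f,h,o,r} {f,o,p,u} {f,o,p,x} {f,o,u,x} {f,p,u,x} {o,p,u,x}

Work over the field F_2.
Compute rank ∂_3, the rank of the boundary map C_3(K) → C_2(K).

n_0=8 n_1=24 n_2=25 n_3=7  [Z2]
∂1: piv[df,do,dp,dr,du,dx,fh] rk=7  ker:fo,fp,fr,fu,fx,ho,hr,hx,op,or,ou,ox,pr,pu,px,ru,ux
∂2: piv[dop,dor,dou,dox,dpx,dru,fho,fhr,fhx,fop,for,fou,fox,fpu,fux,opr] rk=16  ker:fpx,hor,hox,opu,opx,oru,oux,pru,pux
∂3: piv[dopx,fhor,fopu,fopx,foux,fpux] rk=6  ker:opux
rk∂_3=6

rank∂_3=6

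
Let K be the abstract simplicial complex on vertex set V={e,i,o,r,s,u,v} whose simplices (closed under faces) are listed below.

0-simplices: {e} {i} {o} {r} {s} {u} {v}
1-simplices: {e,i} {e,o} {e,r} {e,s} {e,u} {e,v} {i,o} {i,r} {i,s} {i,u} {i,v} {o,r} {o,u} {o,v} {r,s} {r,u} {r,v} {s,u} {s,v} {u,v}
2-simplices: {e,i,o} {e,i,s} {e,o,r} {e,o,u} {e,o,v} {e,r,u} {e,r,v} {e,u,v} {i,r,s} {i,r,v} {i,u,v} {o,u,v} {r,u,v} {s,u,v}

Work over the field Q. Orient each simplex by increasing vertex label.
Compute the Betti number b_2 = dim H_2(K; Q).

n_0=7 n_1=20 n_2=14  [Q]
∂1: piv[ei,eo,er,es,eu,ev] rk=6  ker:io,ir,is,iu,iv,or,ou,ov,rs,ru,rv,su,sv,uv
∂2: piv[eio,eis,eor,eou,eov,eru,erv,euv,irs,irv,iuv,suv] rk=12  ker:ouv,ruv
b_2=(14−12)−0=2

b_2=2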